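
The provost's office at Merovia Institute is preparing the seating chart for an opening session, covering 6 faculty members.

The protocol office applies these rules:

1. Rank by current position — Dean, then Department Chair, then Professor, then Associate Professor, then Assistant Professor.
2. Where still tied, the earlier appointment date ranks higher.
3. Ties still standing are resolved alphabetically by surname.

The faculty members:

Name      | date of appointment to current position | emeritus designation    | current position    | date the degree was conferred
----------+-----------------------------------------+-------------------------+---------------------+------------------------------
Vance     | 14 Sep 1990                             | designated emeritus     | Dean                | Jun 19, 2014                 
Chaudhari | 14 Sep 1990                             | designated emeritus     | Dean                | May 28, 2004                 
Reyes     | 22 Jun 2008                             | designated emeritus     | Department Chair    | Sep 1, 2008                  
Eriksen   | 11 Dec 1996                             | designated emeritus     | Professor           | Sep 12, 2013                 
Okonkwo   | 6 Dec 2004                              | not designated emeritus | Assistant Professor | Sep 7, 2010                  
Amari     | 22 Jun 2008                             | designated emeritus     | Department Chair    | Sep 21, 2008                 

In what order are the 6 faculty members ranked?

By current position: Chaudhari and Vance (Dean); then Amari and Reyes (Department Chair); then Eriksen (Professor); then Okonkwo (Assistant Professor).
Chaudhari and Vance both have date of appointment to current position 14 Sep 1990, so the next rule applies.
Among Chaudhari and Vance, alphabetically by surname: Chaudhari before Vance.
Amari and Reyes both have date of appointment to current position 22 Jun 2008, so the next rule applies.
Among Amari and Reyes, alphabetically by surname: Amari before Reyes.
Full order: Chaudhari, Vance, Amari, Reyes, Eriksen, Okonkwo.

Chaudhari, Vance, Amari, Reyes, Eriksen, Okonkwo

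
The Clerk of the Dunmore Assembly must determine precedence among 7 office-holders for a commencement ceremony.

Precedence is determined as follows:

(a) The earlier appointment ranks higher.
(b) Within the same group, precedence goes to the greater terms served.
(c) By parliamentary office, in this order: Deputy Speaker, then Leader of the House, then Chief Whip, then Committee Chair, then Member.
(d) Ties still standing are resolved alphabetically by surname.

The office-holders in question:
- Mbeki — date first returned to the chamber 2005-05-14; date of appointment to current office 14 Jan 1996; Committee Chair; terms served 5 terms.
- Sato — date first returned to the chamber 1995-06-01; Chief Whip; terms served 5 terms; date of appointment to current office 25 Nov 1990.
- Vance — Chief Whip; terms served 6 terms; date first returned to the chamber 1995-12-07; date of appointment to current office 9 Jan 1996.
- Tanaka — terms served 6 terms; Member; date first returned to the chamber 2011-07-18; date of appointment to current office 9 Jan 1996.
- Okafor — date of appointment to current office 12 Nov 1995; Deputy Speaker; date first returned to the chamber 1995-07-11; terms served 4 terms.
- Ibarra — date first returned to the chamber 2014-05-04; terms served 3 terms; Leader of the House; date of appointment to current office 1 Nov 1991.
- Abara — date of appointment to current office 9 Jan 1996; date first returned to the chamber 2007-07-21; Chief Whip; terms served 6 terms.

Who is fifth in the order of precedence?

By date of appointment to current office (earlier first): Sato (25 Nov 1990); then Ibarra (1 Nov 1991); then Okafor (12 Nov 1995); then Abara, Vance and Tanaka (each 9 Jan 1996); then Mbeki (14 Jan 1996).
Abara, Vance and Tanaka all have terms served 6 terms, so the next rule applies.
Among Abara, Vance and Tanaka, by parliamentary office: Abara and Vance (Chief Whip) before Tanaka (Member).
Among Abara and Vance, alphabetically by surname: Abara before Vance.
Order: Sato, Ibarra, Okafor, Abara, Vance, Tanaka, Mbeki.

Vance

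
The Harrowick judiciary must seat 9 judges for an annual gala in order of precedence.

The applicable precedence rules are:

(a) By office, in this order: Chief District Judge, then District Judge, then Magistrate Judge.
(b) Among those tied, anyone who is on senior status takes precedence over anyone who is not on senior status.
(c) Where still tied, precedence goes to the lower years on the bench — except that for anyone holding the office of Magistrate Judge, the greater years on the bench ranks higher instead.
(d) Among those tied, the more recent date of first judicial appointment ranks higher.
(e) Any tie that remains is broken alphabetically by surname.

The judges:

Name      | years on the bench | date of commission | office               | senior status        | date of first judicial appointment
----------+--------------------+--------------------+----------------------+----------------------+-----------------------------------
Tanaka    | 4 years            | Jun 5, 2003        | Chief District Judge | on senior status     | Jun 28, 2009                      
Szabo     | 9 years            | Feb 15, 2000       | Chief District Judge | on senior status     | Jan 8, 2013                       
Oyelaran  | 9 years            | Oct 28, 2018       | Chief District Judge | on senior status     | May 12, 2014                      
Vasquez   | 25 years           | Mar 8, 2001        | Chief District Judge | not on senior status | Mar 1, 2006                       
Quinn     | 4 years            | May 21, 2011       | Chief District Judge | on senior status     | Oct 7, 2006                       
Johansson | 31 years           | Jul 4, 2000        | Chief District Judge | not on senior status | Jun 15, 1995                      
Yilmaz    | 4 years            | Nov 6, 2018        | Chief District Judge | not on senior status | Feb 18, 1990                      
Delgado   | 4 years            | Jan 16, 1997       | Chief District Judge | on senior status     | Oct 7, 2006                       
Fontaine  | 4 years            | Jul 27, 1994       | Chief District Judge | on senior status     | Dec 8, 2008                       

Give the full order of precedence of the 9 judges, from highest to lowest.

Tanaka, Fontaine, Delgado, Quinn, Oyelaran, Szabo, Yilmaz, Vasquez, Johansson

By office: Tanaka, Fontaine, Delgado, Quinn, Oyelaran, Szabo, Yilmaz, Vasquez and Johansson (Chief District Judge).
Among Tanaka, Fontaine, Delgado, Quinn, Oyelaran, Szabo, Yilmaz, Vasquez and Johansson, on senior status before not on senior status: Tanaka, Fontaine, Delgado, Quinn, Oyelaran and Szabo (on senior status) before Yilmaz, Vasquez and Johansson (not on senior status).
Among Tanaka, Fontaine, Delgado, Quinn, Oyelaran and Szabo, by years on the bench (lower first): Tanaka, Fontaine, Delgado and Quinn (4 years) before Oyelaran and Szabo (9 years).
Among Tanaka, Fontaine, Delgado and Quinn, by date of first judicial appointment (later first): Tanaka (Jun 28, 2009) before Fontaine (Dec 8, 2008) before Delgado and Quinn (Oct 7, 2006).
Among Delgado and Quinn, alphabetically by surname: Delgado before Quinn.
Among Oyelaran and Szabo, by date of first judicial appointment (later first): Oyelaran (May 12, 2014) before Szabo (Jan 8, 2013).
Among Yilmaz, Vasquez and Johansson, by years on the bench (lower first): Yilmaz (4 years) before Vasquez (25 years) before Johansson (31 years).
Full order: Tanaka, Fontaine, Delgado, Quinn, Oyelaran, Szabo, Yilmaz, Vasquez, Johansson.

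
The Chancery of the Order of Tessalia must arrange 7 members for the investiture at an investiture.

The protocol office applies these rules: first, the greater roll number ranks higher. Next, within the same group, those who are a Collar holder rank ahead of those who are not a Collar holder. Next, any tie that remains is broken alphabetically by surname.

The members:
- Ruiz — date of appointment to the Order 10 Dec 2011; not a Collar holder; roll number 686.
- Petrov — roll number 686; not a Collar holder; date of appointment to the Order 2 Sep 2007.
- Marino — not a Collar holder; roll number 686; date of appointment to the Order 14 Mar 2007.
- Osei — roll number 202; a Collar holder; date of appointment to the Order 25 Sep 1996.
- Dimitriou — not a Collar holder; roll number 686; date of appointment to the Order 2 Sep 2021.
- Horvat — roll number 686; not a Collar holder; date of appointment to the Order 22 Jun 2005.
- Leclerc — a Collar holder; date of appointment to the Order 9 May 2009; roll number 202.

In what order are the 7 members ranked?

By roll number (higher first): Dimitriou, Horvat, Marino, Petrov and Ruiz (each 686); then Leclerc and Osei (both 202).
Dimitriou, Horvat, Marino, Petrov and Ruiz are each not a Collar holder, so the next rule applies.
Among Dimitriou, Horvat, Marino, Petrov and Ruiz, alphabetically by surname: Dimitriou before Horvat before Marino before Petrov before Ruiz.
Leclerc and Osei are each a Collar holder, so the next rule applies.
Among Leclerc and Osei, alphabetically by surname: Leclerc before Osei.
Full order: Dimitriou, Horvat, Marino, Petrov, Ruiz, Leclerc, Osei.

Dimitriou, Horvat, Marino, Petrov, Ruiz, Leclerc, Osei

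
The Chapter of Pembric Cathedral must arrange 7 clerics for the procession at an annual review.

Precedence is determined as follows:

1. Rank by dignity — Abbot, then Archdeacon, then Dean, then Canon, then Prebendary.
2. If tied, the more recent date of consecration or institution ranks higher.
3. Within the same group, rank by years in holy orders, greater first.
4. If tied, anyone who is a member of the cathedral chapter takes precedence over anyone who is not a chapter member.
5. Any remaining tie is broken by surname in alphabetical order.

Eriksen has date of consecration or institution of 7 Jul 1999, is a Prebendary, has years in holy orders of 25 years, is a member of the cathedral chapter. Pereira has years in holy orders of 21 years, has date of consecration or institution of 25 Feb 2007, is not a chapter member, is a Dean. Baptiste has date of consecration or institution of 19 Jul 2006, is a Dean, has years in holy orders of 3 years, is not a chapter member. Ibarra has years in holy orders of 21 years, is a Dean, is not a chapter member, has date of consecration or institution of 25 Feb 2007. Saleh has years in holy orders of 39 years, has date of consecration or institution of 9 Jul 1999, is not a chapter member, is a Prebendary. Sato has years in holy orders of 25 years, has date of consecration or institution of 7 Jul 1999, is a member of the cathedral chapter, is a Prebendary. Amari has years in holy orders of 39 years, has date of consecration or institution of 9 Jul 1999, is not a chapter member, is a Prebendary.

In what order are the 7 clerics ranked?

By dignity: Ibarra, Pereira and Baptiste (Dean); then Amari, Saleh, Eriksen and Sato (Prebendary).
Among Ibarra, Pereira and Baptiste, by date of consecration or institution (later first): Ibarra and Pereira (25 Feb 2007) before Baptiste (19 Jul 2006).
Ibarra and Pereira both have years in holy orders 21 years, so the next rule applies.
Ibarra and Pereira are each not a chapter member, so the next rule applies.
Among Ibarra and Pereira, alphabetically by surname: Ibarra before Pereira.
Among Amari, Saleh, Eriksen and Sato, by date of consecration or institution (later first): Amari and Saleh (9 Jul 1999) before Eriksen and Sato (7 Jul 1999).
Amari and Saleh both have years in holy orders 39 years, so the next rule applies.
Amari and Saleh are each not a chapter member, so the next rule applies.
Among Amari and Saleh, alphabetically by surname: Amari before Saleh.
Eriksen and Sato both have years in holy orders 25 years, so the next rule applies.
Eriksen and Sato are each a member of the cathedral chapter, so the next rule applies.
Among Eriksen and Sato, alphabetically by surname: Eriksen before Sato.
Full order: Ibarra, Pereira, Baptiste, Amari, Saleh, Eriksen, Sato.

Ibarra, Pereira, Baptiste, Amari, Saleh, Eriksen, Sato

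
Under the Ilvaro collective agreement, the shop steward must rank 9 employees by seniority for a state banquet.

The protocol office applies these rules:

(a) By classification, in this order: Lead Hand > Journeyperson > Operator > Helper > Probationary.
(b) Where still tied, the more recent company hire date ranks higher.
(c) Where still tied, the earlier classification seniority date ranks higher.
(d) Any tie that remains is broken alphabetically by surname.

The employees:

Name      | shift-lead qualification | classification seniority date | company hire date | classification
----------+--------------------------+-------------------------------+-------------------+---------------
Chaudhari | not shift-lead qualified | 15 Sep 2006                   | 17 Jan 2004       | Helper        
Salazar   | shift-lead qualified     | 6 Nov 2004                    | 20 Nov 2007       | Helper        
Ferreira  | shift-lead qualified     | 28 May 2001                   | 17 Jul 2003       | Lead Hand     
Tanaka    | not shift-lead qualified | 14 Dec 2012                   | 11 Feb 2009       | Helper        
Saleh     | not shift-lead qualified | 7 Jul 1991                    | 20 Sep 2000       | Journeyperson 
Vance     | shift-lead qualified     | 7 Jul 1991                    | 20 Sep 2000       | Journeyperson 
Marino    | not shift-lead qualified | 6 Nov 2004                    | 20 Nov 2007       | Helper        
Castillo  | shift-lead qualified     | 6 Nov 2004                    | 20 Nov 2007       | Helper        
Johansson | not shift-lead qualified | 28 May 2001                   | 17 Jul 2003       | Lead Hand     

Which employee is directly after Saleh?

Vance

By classification: Ferreira and Johansson (Lead Hand); then Saleh and Vance (Journeyperson); then Tanaka, Castillo, Marino, Salazar and Chaudhari (Helper).
Ferreira and Johansson both have company hire date 17 Jul 2003, so the next rule applies.
Ferreira and Johansson both have classification seniority date 28 May 2001, so the next rule applies.
Among Ferreira and Johansson, alphabetically by surname: Ferreira before Johansson.
Saleh and Vance both have company hire date 20 Sep 2000, so the next rule applies.
Saleh and Vance both have classification seniority date 7 Jul 1991, so the next rule applies.
Among Saleh and Vance, alphabetically by surname: Saleh before Vance.
Among Tanaka, Castillo, Marino, Salazar and Chaudhari, by company hire date (later first): Tanaka (11 Feb 2009) before Castillo, Marino and Salazar (20 Nov 2007) before Chaudhari (17 Jan 2004).
Castillo, Marino and Salazar all have classification seniority date 6 Nov 2004, so the next rule applies.
Among Castillo, Marino and Salazar, alphabetically by surname: Castillo before Marino before Salazar.
Order: Ferreira, Johansson, Saleh, Vance, Tanaka, Castillo, Marino, Salazar, Chaudhari.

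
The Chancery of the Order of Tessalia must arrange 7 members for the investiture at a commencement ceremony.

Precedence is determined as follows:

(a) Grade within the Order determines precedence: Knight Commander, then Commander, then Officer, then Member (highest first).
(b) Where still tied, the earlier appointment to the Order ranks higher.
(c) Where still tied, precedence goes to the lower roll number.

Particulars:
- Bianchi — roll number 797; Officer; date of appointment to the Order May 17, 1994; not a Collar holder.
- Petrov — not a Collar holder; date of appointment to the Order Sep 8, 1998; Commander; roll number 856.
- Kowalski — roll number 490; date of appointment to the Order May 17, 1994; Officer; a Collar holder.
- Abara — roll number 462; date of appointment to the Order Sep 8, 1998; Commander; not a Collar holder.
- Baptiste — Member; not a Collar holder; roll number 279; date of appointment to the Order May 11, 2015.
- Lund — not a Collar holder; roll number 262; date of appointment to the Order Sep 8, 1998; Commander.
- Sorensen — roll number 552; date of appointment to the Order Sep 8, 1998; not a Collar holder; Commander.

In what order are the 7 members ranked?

By grade within the Order: Lund, Abara, Sorensen and Petrov (Commander); then Kowalski and Bianchi (Officer); then Baptiste (Member).
Lund, Abara, Sorensen and Petrov all have date of appointment to the Order Sep 8, 1998, so the next rule applies.
Among Lund, Abara, Sorensen and Petrov, by roll number (lower first): Lund (262) before Abara (462) before Sorensen (552) before Petrov (856).
Kowalski and Bianchi both have date of appointment to the Order May 17, 1994, so the next rule applies.
Among Kowalski and Bianchi, by roll number (lower first): Kowalski (490) before Bianchi (797).
Full order: Lund, Abara, Sorensen, Petrov, Kowalski, Bianchi, Baptiste.

Lund, Abara, Sorensen, Petrov, Kowalski, Bianchi, Baptiste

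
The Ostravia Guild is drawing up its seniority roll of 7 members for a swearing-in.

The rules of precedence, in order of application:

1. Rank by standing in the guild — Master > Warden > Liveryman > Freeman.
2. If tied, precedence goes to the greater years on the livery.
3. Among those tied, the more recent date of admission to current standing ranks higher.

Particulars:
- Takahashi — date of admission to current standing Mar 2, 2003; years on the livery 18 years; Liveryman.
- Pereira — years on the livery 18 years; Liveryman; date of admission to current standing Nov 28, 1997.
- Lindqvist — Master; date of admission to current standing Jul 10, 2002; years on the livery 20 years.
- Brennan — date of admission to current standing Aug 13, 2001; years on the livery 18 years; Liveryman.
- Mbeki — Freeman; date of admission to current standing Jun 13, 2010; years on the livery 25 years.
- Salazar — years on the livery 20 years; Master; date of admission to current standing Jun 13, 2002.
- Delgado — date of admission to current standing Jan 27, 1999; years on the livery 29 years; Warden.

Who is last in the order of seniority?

Mbeki

By standing in the guild: Lindqvist and Salazar (Master); then Delgado (Warden); then Takahashi, Brennan and Pereira (Liveryman); then Mbeki (Freeman).
Lindqvist and Salazar both have years on the livery 20 years, so the next rule applies.
Among Lindqvist and Salazar, by date of admission to current standing (later first): Lindqvist (Jul 10, 2002) before Salazar (Jun 13, 2002).
Takahashi, Brennan and Pereira all have years on the livery 18 years, so the next rule applies.
Among Takahashi, Brennan and Pereira, by date of admission to current standing (later first): Takahashi (Mar 2, 2003) before Brennan (Aug 13, 2001) before Pereira (Nov 28, 1997).
Order: Lindqvist, Salazar, Delgado, Takahashi, Brennan, Pereira, Mbeki.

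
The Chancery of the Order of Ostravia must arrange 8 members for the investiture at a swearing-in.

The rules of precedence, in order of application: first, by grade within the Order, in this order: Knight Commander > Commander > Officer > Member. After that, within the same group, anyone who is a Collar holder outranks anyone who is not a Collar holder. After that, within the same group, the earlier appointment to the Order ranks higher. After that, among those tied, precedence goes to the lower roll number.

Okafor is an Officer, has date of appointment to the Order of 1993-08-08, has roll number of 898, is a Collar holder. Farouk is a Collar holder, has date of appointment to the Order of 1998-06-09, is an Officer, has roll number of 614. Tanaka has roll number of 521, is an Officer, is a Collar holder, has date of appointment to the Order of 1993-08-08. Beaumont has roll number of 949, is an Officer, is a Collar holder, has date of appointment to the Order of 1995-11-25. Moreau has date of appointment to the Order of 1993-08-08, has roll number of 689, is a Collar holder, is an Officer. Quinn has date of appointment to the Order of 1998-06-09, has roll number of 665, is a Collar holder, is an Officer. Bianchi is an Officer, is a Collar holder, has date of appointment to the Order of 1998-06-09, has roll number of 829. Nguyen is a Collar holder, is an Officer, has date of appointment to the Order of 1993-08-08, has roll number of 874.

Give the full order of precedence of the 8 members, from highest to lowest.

By grade within the Order: Tanaka, Moreau, Nguyen, Okafor, Beaumont, Farouk, Quinn and Bianchi (Officer).
Tanaka, Moreau, Nguyen, Okafor, Beaumont, Farouk, Quinn and Bianchi are each a Collar holder, so the next rule applies.
Among Tanaka, Moreau, Nguyen, Okafor, Beaumont, Farouk, Quinn and Bianchi, by date of appointment to the Order (earlier first): Tanaka, Moreau, Nguyen and Okafor (1993-08-08) before Beaumont (1995-11-25) before Farouk, Quinn and Bianchi (1998-06-09).
Among Tanaka, Moreau, Nguyen and Okafor, by roll number (lower first): Tanaka (521) before Moreau (689) before Nguyen (874) before Okafor (898).
Among Farouk, Quinn and Bianchi, by roll number (lower first): Farouk (614) before Quinn (665) before Bianchi (829).
Full order: Tanaka, Moreau, Nguyen, Okafor, Beaumont, Farouk, Quinn, Bianchi.

Tanaka, Moreau, Nguyen, Okafor, Beaumont, Farouk, Quinn, Bianchi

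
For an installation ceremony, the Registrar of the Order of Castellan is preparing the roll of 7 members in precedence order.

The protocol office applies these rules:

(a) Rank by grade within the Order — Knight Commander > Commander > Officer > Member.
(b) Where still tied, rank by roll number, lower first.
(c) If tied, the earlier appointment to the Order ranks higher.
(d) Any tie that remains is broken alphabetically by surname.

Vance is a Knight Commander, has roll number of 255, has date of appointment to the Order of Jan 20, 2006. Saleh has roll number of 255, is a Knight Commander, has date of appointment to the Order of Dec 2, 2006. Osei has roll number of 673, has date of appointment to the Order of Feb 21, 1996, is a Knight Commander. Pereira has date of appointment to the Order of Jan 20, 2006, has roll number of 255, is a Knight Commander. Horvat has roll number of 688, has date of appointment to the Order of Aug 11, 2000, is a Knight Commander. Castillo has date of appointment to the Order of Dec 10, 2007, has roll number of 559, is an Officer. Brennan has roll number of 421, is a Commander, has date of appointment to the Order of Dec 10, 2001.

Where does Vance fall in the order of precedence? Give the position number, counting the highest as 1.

2

By grade within the Order: Pereira, Vance, Saleh, Osei and Horvat (Knight Commander); then Brennan (Commander); then Castillo (Officer).
Among Pereira, Vance, Saleh, Osei and Horvat, by roll number (lower first): Pereira, Vance and Saleh (255) before Osei (673) before Horvat (688).
Among Pereira, Vance and Saleh, by date of appointment to the Order (earlier first): Pereira and Vance (Jan 20, 2006) before Saleh (Dec 2, 2006).
Among Pereira and Vance, alphabetically by surname: Pereira before Vance.
Order: Pereira, Vance, Saleh, Osei, Horvat, Brennan, Castillo. So position 2.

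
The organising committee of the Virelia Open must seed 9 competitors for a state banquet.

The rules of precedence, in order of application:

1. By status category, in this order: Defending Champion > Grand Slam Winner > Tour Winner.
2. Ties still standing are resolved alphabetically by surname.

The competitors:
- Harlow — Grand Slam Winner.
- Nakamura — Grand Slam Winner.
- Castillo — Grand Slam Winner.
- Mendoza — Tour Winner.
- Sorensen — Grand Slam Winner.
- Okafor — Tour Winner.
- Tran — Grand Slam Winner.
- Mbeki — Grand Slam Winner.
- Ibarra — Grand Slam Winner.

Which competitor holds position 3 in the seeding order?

Ibarra

By status category: Castillo, Harlow, Ibarra, Mbeki, Nakamura, Sorensen and Tran (Grand Slam Winner); then Mendoza and Okafor (Tour Winner).
Among Castillo, Harlow, Ibarra, Mbeki, Nakamura, Sorensen and Tran, alphabetically by surname: Castillo before Harlow before Ibarra before Mbeki before Nakamura before Sorensen before Tran.
Among Mendoza and Okafor, alphabetically by surname: Mendoza before Okafor.
Order: Castillo, Harlow, Ibarra, Mbeki, Nakamura, Sorensen, Tran, Mendoza, Okafor.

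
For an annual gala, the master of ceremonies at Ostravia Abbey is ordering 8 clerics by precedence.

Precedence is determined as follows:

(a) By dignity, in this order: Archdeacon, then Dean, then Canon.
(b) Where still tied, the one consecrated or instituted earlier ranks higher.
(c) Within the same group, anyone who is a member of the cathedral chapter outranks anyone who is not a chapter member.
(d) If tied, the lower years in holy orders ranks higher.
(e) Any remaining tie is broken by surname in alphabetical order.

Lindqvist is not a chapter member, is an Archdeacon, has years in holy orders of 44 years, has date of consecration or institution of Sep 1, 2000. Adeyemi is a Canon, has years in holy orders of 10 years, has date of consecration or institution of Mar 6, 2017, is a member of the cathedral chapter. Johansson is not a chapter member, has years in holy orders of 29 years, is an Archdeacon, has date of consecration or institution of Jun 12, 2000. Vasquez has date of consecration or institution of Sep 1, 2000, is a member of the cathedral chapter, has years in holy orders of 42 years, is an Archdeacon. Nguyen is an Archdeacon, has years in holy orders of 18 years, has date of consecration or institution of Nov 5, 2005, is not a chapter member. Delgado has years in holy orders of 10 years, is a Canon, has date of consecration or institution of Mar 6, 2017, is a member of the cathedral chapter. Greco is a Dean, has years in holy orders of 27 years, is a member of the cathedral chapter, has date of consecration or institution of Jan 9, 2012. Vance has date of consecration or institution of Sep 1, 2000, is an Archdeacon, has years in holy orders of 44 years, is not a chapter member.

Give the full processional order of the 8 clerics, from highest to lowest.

Johansson, Vasquez, Lindqvist, Vance, Nguyen, Greco, Adeyemi, Delgado

By dignity: Johansson, Vasquez, Lindqvist, Vance and Nguyen (Archdeacon); then Greco (Dean); then Adeyemi and Delgado (Canon).
Among Johansson, Vasquez, Lindqvist, Vance and Nguyen, by date of consecration or institution (earlier first): Johansson (Jun 12, 2000) before Vasquez, Lindqvist and Vance (Sep 1, 2000) before Nguyen (Nov 5, 2005).
Among Vasquez, Lindqvist and Vance, a member of the cathedral chapter before not a chapter member: Vasquez (a member of the cathedral chapter) before Lindqvist and Vance (not a chapter member).
Lindqvist and Vance both have years in holy orders 44 years, so the next rule applies.
Among Lindqvist and Vance, alphabetically by surname: Lindqvist before Vance.
Adeyemi and Delgado both have date of consecration or institution Mar 6, 2017, so the next rule applies.
Adeyemi and Delgado are each a member of the cathedral chapter, so the next rule applies.
Adeyemi and Delgado both have years in holy orders 10 years, so the next rule applies.
Among Adeyemi and Delgado, alphabetically by surname: Adeyemi before Delgado.
Full order: Johansson, Vasquez, Lindqvist, Vance, Nguyen, Greco, Adeyemi, Delgado.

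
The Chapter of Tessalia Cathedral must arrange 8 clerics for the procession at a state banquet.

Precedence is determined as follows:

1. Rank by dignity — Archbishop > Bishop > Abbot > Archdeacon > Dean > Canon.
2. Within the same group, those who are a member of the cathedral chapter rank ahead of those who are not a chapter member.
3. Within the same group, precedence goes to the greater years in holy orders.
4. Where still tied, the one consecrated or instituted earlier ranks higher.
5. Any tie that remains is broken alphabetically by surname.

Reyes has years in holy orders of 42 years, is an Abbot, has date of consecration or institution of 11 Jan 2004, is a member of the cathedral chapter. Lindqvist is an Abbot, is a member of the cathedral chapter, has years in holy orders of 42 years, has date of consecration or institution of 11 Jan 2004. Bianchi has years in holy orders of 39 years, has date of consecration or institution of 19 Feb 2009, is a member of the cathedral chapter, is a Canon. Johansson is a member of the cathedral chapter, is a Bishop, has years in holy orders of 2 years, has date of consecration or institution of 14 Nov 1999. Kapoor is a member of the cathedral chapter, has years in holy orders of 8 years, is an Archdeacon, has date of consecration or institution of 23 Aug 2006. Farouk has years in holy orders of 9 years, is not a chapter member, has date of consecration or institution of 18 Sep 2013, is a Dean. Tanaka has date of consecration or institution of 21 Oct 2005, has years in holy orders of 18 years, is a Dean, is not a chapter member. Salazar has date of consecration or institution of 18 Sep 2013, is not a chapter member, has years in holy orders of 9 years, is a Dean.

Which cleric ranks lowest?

By dignity: Johansson (Bishop); then Lindqvist and Reyes (Abbot); then Kapoor (Archdeacon); then Tanaka, Farouk and Salazar (Dean); then Bianchi (Canon).
Lindqvist and Reyes are each a member of the cathedral chapter, so the next rule applies.
Lindqvist and Reyes both have years in holy orders 42 years, so the next rule applies.
Lindqvist and Reyes both have date of consecration or institution 11 Jan 2004, so the next rule applies.
Among Lindqvist and Reyes, alphabetically by surname: Lindqvist before Reyes.
Tanaka, Farouk and Salazar are each not a chapter member, so the next rule applies.
Among Tanaka, Farouk and Salazar, by years in holy orders (higher first): Tanaka (18 years) before Farouk and Salazar (9 years).
Farouk and Salazar both have date of consecration or institution 18 Sep 2013, so the next rule applies.
Among Farouk and Salazar, alphabetically by surname: Farouk before Salazar.
Order: Johansson, Lindqvist, Reyes, Kapoor, Tanaka, Farouk, Salazar, Bianchi.

Bianchi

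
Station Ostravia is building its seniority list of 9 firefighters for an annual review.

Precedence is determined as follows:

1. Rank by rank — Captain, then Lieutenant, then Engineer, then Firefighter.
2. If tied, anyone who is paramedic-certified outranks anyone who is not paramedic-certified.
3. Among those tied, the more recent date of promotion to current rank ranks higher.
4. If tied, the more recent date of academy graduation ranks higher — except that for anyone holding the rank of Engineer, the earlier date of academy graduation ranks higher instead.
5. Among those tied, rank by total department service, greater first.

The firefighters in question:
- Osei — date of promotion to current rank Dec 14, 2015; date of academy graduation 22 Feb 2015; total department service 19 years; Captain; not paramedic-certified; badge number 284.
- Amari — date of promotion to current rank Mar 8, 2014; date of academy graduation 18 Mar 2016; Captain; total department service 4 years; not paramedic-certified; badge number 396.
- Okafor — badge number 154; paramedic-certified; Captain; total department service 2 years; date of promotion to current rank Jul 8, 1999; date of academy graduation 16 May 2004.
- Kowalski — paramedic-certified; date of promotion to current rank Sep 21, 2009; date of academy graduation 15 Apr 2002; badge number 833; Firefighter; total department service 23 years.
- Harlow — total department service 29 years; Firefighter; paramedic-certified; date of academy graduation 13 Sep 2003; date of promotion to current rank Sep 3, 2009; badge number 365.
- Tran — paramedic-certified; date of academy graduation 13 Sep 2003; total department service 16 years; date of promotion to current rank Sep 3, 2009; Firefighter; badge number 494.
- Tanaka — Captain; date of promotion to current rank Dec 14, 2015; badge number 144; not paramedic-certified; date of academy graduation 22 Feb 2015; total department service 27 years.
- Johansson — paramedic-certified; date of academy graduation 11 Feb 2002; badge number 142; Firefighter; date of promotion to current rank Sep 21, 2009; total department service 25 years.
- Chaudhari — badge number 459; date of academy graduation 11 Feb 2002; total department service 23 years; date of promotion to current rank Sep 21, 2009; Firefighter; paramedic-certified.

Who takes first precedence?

Okafor

By rank: Okafor, Tanaka, Osei and Amari (Captain); then Kowalski, Johansson, Chaudhari, Harlow and Tran (Firefighter).
Among Okafor, Tanaka, Osei and Amari, paramedic-certified before not paramedic-certified: Okafor (paramedic-certified) before Tanaka, Osei and Amari (not paramedic-certified).
Among Tanaka, Osei and Amari, by date of promotion to current rank (later first): Tanaka and Osei (Dec 14, 2015) before Amari (Mar 8, 2014).
Tanaka and Osei both have date of academy graduation 22 Feb 2015, so the next rule applies.
Among Tanaka and Osei, by total department service (higher first): Tanaka (27 years) before Osei (19 years).
Kowalski, Johansson, Chaudhari, Harlow and Tran are each paramedic-certified, so the next rule applies.
Among Kowalski, Johansson, Chaudhari, Harlow and Tran, by date of promotion to current rank (later first): Kowalski, Johansson and Chaudhari (Sep 21, 2009) before Harlow and Tran (Sep 3, 2009).
Among Kowalski, Johansson and Chaudhari, by date of academy graduation (later first): Kowalski (15 Apr 2002) before Johansson and Chaudhari (11 Feb 2002).
Among Johansson and Chaudhari, by total department service (higher first): Johansson (25 years) before Chaudhari (23 years).
Harlow and Tran both have date of academy graduation 13 Sep 2003, so the next rule applies.
Among Harlow and Tran, by total department service (higher first): Harlow (29 years) before Tran (16 years).
Order: Okafor, Tanaka, Osei, Amari, Kowalski, Johansson, Chaudhari, Harlow, Tran.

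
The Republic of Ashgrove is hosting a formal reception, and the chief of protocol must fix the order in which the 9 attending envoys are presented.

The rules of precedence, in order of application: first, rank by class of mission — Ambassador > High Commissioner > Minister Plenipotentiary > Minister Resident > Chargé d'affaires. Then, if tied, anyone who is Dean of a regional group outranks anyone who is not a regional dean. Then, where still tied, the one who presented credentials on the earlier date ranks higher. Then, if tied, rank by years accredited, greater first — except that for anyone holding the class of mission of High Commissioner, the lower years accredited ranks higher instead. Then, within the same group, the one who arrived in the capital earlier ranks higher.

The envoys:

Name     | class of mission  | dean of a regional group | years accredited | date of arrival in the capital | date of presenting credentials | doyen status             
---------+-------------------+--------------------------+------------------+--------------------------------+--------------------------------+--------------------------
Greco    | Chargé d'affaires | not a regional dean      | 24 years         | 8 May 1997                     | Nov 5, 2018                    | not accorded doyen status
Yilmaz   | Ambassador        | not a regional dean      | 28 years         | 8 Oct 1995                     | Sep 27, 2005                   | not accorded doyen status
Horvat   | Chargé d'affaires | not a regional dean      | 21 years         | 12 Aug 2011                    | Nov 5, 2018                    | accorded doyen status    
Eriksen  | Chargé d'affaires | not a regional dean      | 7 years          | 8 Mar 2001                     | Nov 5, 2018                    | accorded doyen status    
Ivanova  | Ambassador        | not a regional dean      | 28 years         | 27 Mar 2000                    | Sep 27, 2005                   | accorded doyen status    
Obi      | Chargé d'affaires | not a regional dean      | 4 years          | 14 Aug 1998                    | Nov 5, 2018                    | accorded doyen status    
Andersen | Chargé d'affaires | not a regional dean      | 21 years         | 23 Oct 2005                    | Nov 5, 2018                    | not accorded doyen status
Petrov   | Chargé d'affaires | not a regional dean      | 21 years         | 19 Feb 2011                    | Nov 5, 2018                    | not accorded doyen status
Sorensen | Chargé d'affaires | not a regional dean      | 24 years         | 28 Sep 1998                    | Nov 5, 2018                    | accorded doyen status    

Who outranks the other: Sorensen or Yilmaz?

Yilmaz

By class of mission: Yilmaz and Ivanova (Ambassador); then Greco, Sorensen, Andersen, Petrov, Horvat, Eriksen and Obi (Chargé d'affaires).
Yilmaz and Ivanova are each not a regional dean, so the next rule applies.
Yilmaz and Ivanova both have date of presenting credentials Sep 27, 2005, so the next rule applies.
Yilmaz and Ivanova both have years accredited 28 years, so the next rule applies.
Among Yilmaz and Ivanova, by date of arrival in the capital (earlier first): Yilmaz (8 Oct 1995) before Ivanova (27 Mar 2000).
Greco, Sorensen, Andersen, Petrov, Horvat, Eriksen and Obi are each not a regional dean, so the next rule applies.
Greco, Sorensen, Andersen, Petrov, Horvat, Eriksen and Obi all have date of presenting credentials Nov 5, 2018, so the next rule applies.
Among Greco, Sorensen, Andersen, Petrov, Horvat, Eriksen and Obi, by years accredited (higher first): Greco and Sorensen (24 years) before Andersen, Petrov and Horvat (21 years) before Eriksen (7 years) before Obi (4 years).
Among Greco and Sorensen, by date of arrival in the capital (earlier first): Greco (8 May 1997) before Sorensen (28 Sep 1998).
Among Andersen, Petrov and Horvat, by date of arrival in the capital (earlier first): Andersen (23 Oct 2005) before Petrov (19 Feb 2011) before Horvat (12 Aug 2011).
So Yilmaz takes precedence.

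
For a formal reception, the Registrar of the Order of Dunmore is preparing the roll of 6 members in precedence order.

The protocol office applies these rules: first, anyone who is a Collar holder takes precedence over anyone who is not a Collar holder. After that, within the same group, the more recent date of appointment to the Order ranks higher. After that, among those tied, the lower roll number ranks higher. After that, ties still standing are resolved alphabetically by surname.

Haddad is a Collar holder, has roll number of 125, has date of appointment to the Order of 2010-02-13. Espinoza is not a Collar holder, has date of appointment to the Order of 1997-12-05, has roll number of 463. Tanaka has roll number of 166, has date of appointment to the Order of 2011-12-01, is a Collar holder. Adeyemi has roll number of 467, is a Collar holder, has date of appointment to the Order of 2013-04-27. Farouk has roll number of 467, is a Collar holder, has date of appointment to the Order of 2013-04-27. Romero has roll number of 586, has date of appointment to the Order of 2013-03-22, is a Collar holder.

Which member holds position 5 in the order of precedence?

Haddad

By the first rule: Adeyemi, Farouk, Romero, Tanaka and Haddad (each a Collar holder); then Espinoza (not a Collar holder).
Among Adeyemi, Farouk, Romero, Tanaka and Haddad, by date of appointment to the Order (later first): Adeyemi and Farouk (2013-04-27) before Romero (2013-03-22) before Tanaka (2011-12-01) before Haddad (2010-02-13).
Adeyemi and Farouk both have roll number 467, so the next rule applies.
Among Adeyemi and Farouk, alphabetically by surname: Adeyemi before Farouk.
Order: Adeyemi, Farouk, Romero, Tanaka, Haddad, Espinoza.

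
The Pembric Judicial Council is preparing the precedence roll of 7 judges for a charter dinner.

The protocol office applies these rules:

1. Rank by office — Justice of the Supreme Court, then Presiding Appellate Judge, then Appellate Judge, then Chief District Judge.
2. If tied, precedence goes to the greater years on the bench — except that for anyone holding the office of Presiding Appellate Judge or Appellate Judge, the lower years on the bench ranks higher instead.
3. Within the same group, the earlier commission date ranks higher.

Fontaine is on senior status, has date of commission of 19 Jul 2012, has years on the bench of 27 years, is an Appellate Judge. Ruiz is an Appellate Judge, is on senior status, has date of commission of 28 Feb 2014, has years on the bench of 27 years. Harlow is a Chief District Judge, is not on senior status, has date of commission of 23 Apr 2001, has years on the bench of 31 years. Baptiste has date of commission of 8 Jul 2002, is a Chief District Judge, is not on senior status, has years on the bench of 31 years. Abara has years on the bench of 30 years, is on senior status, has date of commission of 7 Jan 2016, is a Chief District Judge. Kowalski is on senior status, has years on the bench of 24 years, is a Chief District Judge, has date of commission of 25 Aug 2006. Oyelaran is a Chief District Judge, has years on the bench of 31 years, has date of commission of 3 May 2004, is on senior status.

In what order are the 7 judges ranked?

Fontaine, Ruiz, Harlow, Baptiste, Oyelaran, Abara, Kowalski

By office: Fontaine and Ruiz (Appellate Judge); then Harlow, Baptiste, Oyelaran, Abara and Kowalski (Chief District Judge).
Fontaine and Ruiz both have years on the bench 27 years, so the next rule applies.
Among Fontaine and Ruiz, by date of commission (earlier first): Fontaine (19 Jul 2012) before Ruiz (28 Feb 2014).
Among Harlow, Baptiste, Oyelaran, Abara and Kowalski, by years on the bench (higher first): Harlow, Baptiste and Oyelaran (31 years) before Abara (30 years) before Kowalski (24 years).
Among Harlow, Baptiste and Oyelaran, by date of commission (earlier first): Harlow (23 Apr 2001) before Baptiste (8 Jul 2002) before Oyelaran (3 May 2004).
Full order: Fontaine, Ruiz, Harlow, Baptiste, Oyelaran, Abara, Kowalski.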